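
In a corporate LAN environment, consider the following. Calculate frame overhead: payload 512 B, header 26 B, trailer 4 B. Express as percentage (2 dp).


Given: payload = 512 B, header = 26 B, trailer = 4 B
Overhead bytes = header + trailer = 26 + 4 = 30
Total frame = payload + overhead = 512 + 30 = 542
Overhead % = 30 / 542 * 100 = 5.5351% -> 5.54% (2 dp)

5.54


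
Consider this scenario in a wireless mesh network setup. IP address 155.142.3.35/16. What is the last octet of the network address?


Given: IP = 155.142.3.35, prefix = /16
Subnet mask = 255.255.0.0
Last octet of IP: 35
Last octet of mask: 0
Network last octet = 35 AND 0 = 0

0


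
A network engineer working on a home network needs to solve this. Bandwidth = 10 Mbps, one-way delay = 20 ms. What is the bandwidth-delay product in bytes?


Given: bandwidth = 10 Mbps, delay = 20 ms
BDP in bits = 10 * 10^6 * 20 / 1000
BDP in bits = 200000
BDP in bytes = 200000 / 8 = 25000

25000


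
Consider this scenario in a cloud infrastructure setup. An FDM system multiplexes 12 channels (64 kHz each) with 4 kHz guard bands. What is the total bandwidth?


Given: 12 channels, 64 kHz each, guard = 4 kHz
Channel bandwidth = 12 * 64 = 768 kHz
Guard bands = 11 gaps * 4 kHz = 44 kHz
Total = 768 + 44 = 812 kHz

812


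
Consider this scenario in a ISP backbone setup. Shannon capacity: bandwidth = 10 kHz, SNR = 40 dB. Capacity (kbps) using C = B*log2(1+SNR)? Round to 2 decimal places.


Given: B = 10 kHz, SNR = 40 dB
SNR linear = 10^(40/10) = 10000
1 + SNR = 10001
log2(10001) = 13.2878566418
C = 10 * 1000 * 13.2878566418 = 132878.5664 bps
C = 132.878566 kbps -> 132.88 kbps (2 dp)

132.88


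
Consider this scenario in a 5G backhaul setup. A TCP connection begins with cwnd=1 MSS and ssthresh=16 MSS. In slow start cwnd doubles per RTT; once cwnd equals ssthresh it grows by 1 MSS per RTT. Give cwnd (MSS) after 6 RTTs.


RTT 0: cwnd = 1 MSS (initial)
RTT 1: cwnd = 2 MSS (slow start, doubled)
RTT 2: cwnd = 4 MSS (slow start, doubled)
RTT 3: cwnd = 8 MSS (slow start, doubled)
RTT 4: cwnd = 16 MSS (slow start, doubled)
RTT 5: cwnd = 17 MSS (congestion avoidance, +1)
RTT 6: cwnd = 18 MSS (congestion avoidance, +1)

18


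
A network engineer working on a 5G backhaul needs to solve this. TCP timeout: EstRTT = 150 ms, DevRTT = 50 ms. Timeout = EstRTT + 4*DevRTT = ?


Given: EstRTT = 150 ms, DevRTT = 50 ms
Timeout = EstRTT + 4 * DevRTT
4 * DevRTT = 4 * 50 = 200
Timeout = 150 + 200 = 350 ms

350


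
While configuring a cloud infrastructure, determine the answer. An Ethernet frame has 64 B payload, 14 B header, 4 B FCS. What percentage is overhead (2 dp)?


Given: payload = 64 B, header = 14 B, trailer = 4 B
Overhead bytes = header + trailer = 14 + 4 = 18
Total frame = payload + overhead = 64 + 18 = 82
Overhead % = 18 / 82 * 100 = 21.9512% -> 21.95% (2 dp)

21.95


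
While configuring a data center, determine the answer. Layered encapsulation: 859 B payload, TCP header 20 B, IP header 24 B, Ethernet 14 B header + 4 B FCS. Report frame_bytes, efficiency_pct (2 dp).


TCP segment = 859 + 20 = 879 B
IP packet = 879 + 24 = 903 B
Ethernet frame = 903 + 14 + 4 = 921 B
Efficiency = app / frame = 859 / 921 = 0.932682 = 93.2682% -> 93.27% (2 dp)

921, 93.27


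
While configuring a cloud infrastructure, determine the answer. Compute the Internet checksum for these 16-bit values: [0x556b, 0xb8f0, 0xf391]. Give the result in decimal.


Given words: [0x556b, 0xb8f0, 0xf391]
Step 1: Sum all words
Raw sum = 21867 + 47344 + 62353 = 131564
Step 2: Fold carry: (492 + 2) = 494
One's complement = ~494 & 0xFFFF = 65041

65041


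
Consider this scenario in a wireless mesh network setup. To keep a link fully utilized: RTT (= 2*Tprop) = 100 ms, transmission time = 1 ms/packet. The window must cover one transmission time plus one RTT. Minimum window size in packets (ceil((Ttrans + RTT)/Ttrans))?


Given: Ttrans = 1 ms, RTT = 100 ms (= 2 * Tprop, Tprop = 50 ms)
Time until first ACK returns = Ttrans + RTT = 1 + 100 = 101 ms
Need W * Ttrans >= Ttrans + RTT  ->  W >= (Ttrans + RTT) / Ttrans
(Ttrans + RTT) / Ttrans = 101 / 1 = 101
W_min = ceil(101) = 101

101


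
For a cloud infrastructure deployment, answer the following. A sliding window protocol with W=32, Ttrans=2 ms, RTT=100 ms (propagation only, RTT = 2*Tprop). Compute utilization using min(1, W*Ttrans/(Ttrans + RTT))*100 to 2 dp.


Given: W = 32, Ttrans = 2 ms, RTT = 100 ms (= 2 * Tprop, Tprop = 50 ms)
Cycle time = Ttrans + RTT = 2 + 100 = 102 ms (first packet sent until its ACK returns)
W * Ttrans = 32 * 2 = 64 ms of sending per cycle
W * Ttrans / (Ttrans + RTT) = 64 / 102 = 0.627451
U = min(1, 0.627451) = 0.627451
U% = 62.75%

62.75


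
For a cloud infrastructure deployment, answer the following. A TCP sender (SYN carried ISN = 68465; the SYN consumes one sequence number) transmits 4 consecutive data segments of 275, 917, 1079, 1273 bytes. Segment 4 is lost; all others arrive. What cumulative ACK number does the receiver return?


SYN uses sequence number 68465; first data byte = ISN + 1 = 68466.
Segment 1: SEQ = 68466, len = 275 B, covers [68466, 68740]
Segment 2: SEQ = 68741, len = 917 B, covers [68741, 69657]
Segment 3: SEQ = 69658, len = 1079 B, covers [69658, 70736]
Segment 4: SEQ = 70737, len = 1273 B, covers [70737, 72009] [LOST]
In-order data received: bytes [68466, 70736] (segments 1..3).
Segment 4 missing -> gap begins at byte 70737.
Cumulative ACK = next expected in-order byte = 68466 + 275 + 917 + 1079 = 70737

70737


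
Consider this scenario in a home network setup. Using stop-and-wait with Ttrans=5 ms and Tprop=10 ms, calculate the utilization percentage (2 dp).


Given: Ttrans = 5 ms, Tprop = 10 ms
RTT = 2 * Tprop = 2 * 10 = 20 ms
U = Ttrans / (Ttrans + RTT)
U = 5 / (5 + 20)
U = 5 / 25 = 0.2
U% = 20.00%

20.00


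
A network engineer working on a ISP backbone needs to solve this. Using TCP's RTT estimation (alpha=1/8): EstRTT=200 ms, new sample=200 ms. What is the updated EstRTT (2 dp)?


Given: EstRTT = 200 ms, SampleRTT = 200 ms, alpha = 1/8
New EstRTT = (1 - alpha) * EstRTT + alpha * SampleRTT
(7/8) * 200 = 175
(1/8) * 200 = 25
New EstRTT = 175 + 25 = 200 ms -> 200.00 ms (2 dp)

200.00


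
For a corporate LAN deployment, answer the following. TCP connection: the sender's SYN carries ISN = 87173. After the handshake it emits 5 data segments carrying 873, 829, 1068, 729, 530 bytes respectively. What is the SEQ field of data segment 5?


The SYN occupies sequence number ISN = 87173, so the first data byte is ISN + 1 = 87174.
SEQ of data segment i = (ISN + 1) + sum of payload sizes of segments 1..i-1.
Segment 1: SEQ = 87174, payload = 873 bytes
Segment 2: SEQ = 88047, payload = 829 bytes
Segment 3: SEQ = 88876, payload = 1068 bytes
Segment 4: SEQ = 89944, payload = 729 bytes
Segment 5: SEQ = 90673, payload = 530 bytes
SEQ of segment 5 = 87174 + 873 + 829 + 1068 + 729 = 90673

90673


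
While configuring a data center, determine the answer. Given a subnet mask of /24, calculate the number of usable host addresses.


Given: subnet mask /24
Host bits = 32 - 24 = 8
Total addresses = 2^8 = 256
Usable hosts = 256 - 2 (network + broadcast) = 254

254


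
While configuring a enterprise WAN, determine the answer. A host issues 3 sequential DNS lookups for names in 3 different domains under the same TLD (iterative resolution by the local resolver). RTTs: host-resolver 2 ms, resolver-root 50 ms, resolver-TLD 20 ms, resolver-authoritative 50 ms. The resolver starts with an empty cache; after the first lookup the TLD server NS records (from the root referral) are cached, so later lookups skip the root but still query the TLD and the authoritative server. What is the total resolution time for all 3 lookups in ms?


Lookup 1 (cold cache): local + root + TLD + auth = 2 + 50 + 20 + 50 = 122 ms
Lookups 2..3 (TLD NS cached -> skip root; new domain -> still ask TLD and auth): local + TLD + auth = 2 + 20 + 50 = 72 ms each
Remaining 2 lookups: 2 * 72 = 144 ms
Total = 122 + 144 = 266 ms

266


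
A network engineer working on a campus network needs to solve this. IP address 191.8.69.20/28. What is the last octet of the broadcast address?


Given: IP = 191.8.69.20, prefix = /28
Host bits = 32 - 28 = 4
Network last octet = 20 AND mask = 16
Host part size = 2^4 - 1 = 15
Broadcast last octet = 16 OR 15 = 31

31


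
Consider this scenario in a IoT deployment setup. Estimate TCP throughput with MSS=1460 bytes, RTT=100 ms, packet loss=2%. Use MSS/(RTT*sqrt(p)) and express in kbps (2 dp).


Given: MSS = 1460 bytes, RTT = 100 ms, loss = 2%
RTT in seconds = 100 / 1000 = 0.1
Loss rate = 2% = 0.02
sqrt(loss) = sqrt(0.02) = 0.141421356237
Throughput (bytes/s) = 1460 / (0.1 * 0.141421356237) = 103237.5901
Throughput (kbps) = 103237.5901 * 8 / 1000 = 825.900720 -> 825.90 kbps (2 dp)

825.90


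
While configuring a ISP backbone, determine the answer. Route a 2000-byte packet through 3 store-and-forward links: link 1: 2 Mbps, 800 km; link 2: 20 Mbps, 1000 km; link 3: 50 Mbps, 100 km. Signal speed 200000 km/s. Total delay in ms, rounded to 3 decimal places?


Packet = 2000 bytes = 16000 bits. Store-and-forward: sum (t_trans + t_prop) per link.
Link 1: t_trans = 16000/(2*10^6) s = 8.0000 ms; t_prop = 800/200000 s = 4.0000 ms; subtotal = 12.0000 ms
Link 2: t_trans = 16000/(20*10^6) s = 0.8000 ms; t_prop = 1000/200000 s = 5.0000 ms; subtotal = 5.8000 ms
Link 3: t_trans = 16000/(50*10^6) s = 0.3200 ms; t_prop = 100/200000 s = 0.5000 ms; subtotal = 0.8200 ms
End-to-end = 12.0000 + 5.8000 + 0.8200 = 18.6200 ms -> 18.620 ms (3 dp)

18.620


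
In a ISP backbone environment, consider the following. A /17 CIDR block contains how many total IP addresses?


Given: CIDR prefix /17
Host bits = 32 - 17 = 15
Total addresses = 2^15 = 32768

32768


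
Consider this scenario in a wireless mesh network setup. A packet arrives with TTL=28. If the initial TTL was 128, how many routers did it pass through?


Given: initial TTL = 128, received TTL = 28
Hops = initial TTL - received TTL
Hops = 128 - 28 = 100

100


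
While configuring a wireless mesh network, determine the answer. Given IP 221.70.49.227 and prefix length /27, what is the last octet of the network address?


Given: IP = 221.70.49.227, prefix = /27
Subnet mask = 255.255.255.224
Last octet of IP: 227
Last octet of mask: 224
Network last octet = 227 AND 224 = 224

224


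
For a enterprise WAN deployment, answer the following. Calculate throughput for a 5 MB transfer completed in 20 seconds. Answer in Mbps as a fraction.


Given: file = 5 MB, time = 20 s
File in Mb = 5 * 8 = 40 Mb
Throughput = 40 / 20 Mbps
Throughput = 2 Mbps

2


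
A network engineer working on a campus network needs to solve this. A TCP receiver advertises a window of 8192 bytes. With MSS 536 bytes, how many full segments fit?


Given: RWND = 8192 bytes, MSS = 536 bytes
Full segments = floor(RWND / MSS)
Full segments = floor(8192 / 536)
Full segments = floor(15.2836) = 15

15


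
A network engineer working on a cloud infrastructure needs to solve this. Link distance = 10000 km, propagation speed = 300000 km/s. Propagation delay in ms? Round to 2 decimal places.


Given: distance = 10000 km, speed = 300000 km/s
Delay = distance / speed = 10000 / 300000 seconds
Delay in ms = 10000 * 1000 / 300000
Delay = 33.3333 ms
Rounded to 2 dp = 33.33 ms

33.33


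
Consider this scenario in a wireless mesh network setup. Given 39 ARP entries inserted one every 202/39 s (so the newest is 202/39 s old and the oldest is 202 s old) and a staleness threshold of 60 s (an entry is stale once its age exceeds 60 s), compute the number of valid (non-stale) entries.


Ages are k * 202/39 s for k = 1..39 (spacing = 5.1795 s).
Entry k is valid iff k * 202/39 <= 60 iff k <= 39 * 60 / 202 = 11.5842
n_valid = floor(11.5842) = 11
(n_stale = 39 - 11 = 28)

11


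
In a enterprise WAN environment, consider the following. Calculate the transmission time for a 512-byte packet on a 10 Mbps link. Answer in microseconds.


Given: packet = 512 bytes, bandwidth = 10 Mbps
Packet in bits = 512 * 8 = 4096 bits
Bandwidth = 10 * 10^6 = 10000000 bps
Time = 4096 / 10000000 seconds
Time in us = 4096 * 10^6 / 10000000 = 409.6

409.6


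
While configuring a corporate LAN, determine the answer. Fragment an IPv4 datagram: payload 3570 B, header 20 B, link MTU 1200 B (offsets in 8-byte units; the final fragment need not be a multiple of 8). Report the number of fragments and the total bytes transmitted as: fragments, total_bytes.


Max data per non-final fragment = floor((MTU - header)/8)*8 = floor((1200 - 20)/8)*8 = floor(1180/8)*8 = 1176 B
Final fragment needs no 8-byte alignment: it can carry up to MTU - header = 1180 B
Non-final fragments needed = ceil((payload - 1180) / 1176) = ceil(2390/1176) = ceil(2.0323) = 3
Number of fragments = 3 + 1 = 4
Fragment sizes (data): 3 * 1176 B + 42 B (last, 42 <= 1180 OK)
Total bytes sent = payload + n_frags * header = 3570 + 4*20 = 3570 + 80 = 3650 B

4, 3650


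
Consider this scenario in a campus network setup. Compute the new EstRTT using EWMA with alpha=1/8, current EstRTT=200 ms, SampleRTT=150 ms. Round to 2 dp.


Given: EstRTT = 200 ms, SampleRTT = 150 ms, alpha = 1/8
New EstRTT = (1 - alpha) * EstRTT + alpha * SampleRTT
(7/8) * 200 = 175
(1/8) * 150 = 18.75
New EstRTT = 175 + 18.75 = 193.75 ms -> 193.75 ms (2 dp)

193.75


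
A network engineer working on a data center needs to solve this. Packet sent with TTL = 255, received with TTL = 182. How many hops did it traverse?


Given: initial TTL = 255, received TTL = 182
Hops = initial TTL - received TTL
Hops = 255 - 182 = 73

73


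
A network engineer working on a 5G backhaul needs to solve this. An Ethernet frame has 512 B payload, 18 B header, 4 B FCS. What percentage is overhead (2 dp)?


Given: payload = 512 B, header = 18 B, trailer = 4 B
Overhead bytes = header + trailer = 18 + 4 = 22
Total frame = payload + overhead = 512 + 22 = 534
Overhead % = 22 / 534 * 100 = 4.1199% -> 4.12% (2 dp)

4.12


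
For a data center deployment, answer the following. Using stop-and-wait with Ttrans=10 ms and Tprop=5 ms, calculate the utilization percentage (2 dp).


Given: Ttrans = 10 ms, Tprop = 5 ms
RTT = 2 * Tprop = 2 * 5 = 10 ms
U = Ttrans / (Ttrans + RTT)
U = 10 / (10 + 10)
U = 10 / 20 = 0.5
U% = 50.00%

50.00


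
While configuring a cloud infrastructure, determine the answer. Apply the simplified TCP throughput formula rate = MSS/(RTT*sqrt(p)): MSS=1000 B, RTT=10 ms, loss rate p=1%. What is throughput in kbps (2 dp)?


Given: MSS = 1000 bytes, RTT = 10 ms, loss = 1%
RTT in seconds = 10 / 1000 = 0.01
Loss rate = 1% = 0.01
sqrt(loss) = sqrt(0.01) = 0.1
Throughput (bytes/s) = 1000 / (0.01 * 0.1) = 1000000.0000
Throughput (kbps) = 1000000.0000 * 8 / 1000 = 8000.000000 -> 8000.00 kbps (2 dp)

8000.00


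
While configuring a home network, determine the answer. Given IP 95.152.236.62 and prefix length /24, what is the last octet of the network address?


Given: IP = 95.152.236.62, prefix = /24
Subnet mask = 255.255.255.0
Last octet of IP: 62
Last octet of mask: 0
Network last octet = 62 AND 0 = 0

0


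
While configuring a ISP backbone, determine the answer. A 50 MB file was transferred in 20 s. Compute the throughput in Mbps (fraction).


Given: file = 50 MB, time = 20 s
File in Mb = 50 * 8 = 400 Mb
Throughput = 400 / 20 Mbps
Throughput = 20 Mbps

20


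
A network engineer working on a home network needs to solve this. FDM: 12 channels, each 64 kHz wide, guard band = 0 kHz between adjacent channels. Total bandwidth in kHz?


Given: 12 channels, 64 kHz each, guard = 0 kHz
Channel bandwidth = 12 * 64 = 768 kHz
Guard bands = 11 gaps * 0 kHz = 0 kHz
Total = 768 + 0 = 768 kHz

768


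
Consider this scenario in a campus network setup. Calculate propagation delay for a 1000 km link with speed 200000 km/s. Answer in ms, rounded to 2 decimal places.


Given: distance = 1000 km, speed = 200000 km/s
Delay = distance / speed = 1000 / 200000 seconds
Delay in ms = 1000 * 1000 / 200000
Delay = 5.0000 ms
Rounded to 2 dp = 5.00 ms

5.00


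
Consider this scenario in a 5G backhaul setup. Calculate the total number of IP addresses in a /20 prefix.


Given: CIDR prefix /20
Host bits = 32 - 20 = 12
Total addresses = 2^12 = 4096

4096


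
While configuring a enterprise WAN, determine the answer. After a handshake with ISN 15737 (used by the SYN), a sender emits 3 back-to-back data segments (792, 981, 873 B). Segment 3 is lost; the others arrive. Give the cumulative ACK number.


SYN uses sequence number 15737; first data byte = ISN + 1 = 15738.
Segment 1: SEQ = 15738, len = 792 B, covers [15738, 16529]
Segment 2: SEQ = 16530, len = 981 B, covers [16530, 17510]
Segment 3: SEQ = 17511, len = 873 B, covers [17511, 18383] [LOST]
In-order data received: bytes [15738, 17510] (segments 1..2).
Segment 3 missing -> gap begins at byte 17511.
Cumulative ACK = next expected in-order byte = 15738 + 792 + 981 = 17511

17511


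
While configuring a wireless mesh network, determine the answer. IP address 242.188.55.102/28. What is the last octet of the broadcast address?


Given: IP = 242.188.55.102, prefix = /28
Host bits = 32 - 28 = 4
Network last octet = 102 AND mask = 96
Host part size = 2^4 - 1 = 15
Broadcast last octet = 96 OR 15 = 111

111


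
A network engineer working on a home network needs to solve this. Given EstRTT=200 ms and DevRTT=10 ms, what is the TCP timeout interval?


Given: EstRTT = 200 ms, DevRTT = 10 ms
Timeout = EstRTT + 4 * DevRTT
4 * DevRTT = 4 * 10 = 40
Timeout = 200 + 40 = 240 ms

240


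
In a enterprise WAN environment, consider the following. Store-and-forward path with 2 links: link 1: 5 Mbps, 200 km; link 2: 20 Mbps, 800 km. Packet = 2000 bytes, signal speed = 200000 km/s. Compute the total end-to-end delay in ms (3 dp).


Packet = 2000 bytes = 16000 bits. Store-and-forward: sum (t_trans + t_prop) per link.
Link 1: t_trans = 16000/(5*10^6) s = 3.2000 ms; t_prop = 200/200000 s = 1.0000 ms; subtotal = 4.2000 ms
Link 2: t_trans = 16000/(20*10^6) s = 0.8000 ms; t_prop = 800/200000 s = 4.0000 ms; subtotal = 4.8000 ms
End-to-end = 4.2000 + 4.8000 = 9.0000 ms -> 9.000 ms (3 dp)

9.000


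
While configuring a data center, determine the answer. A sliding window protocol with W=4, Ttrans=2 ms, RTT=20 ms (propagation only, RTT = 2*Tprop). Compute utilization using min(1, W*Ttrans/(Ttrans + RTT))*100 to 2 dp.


Given: W = 4, Ttrans = 2 ms, RTT = 20 ms (= 2 * Tprop, Tprop = 10 ms)
Cycle time = Ttrans + RTT = 2 + 20 = 22 ms (first packet sent until its ACK returns)
W * Ttrans = 4 * 2 = 8 ms of sending per cycle
W * Ttrans / (Ttrans + RTT) = 8 / 22 = 0.363636
U = min(1, 0.363636) = 0.363636
U% = 36.36%

36.36


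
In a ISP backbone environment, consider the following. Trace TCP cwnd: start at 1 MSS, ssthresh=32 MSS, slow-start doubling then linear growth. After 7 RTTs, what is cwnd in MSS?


RTT 0: cwnd = 1 MSS (initial)
RTT 1: cwnd = 2 MSS (slow start, doubled)
RTT 2: cwnd = 4 MSS (slow start, doubled)
RTT 3: cwnd = 8 MSS (slow start, doubled)
RTT 4: cwnd = 16 MSS (slow start, doubled)
RTT 5: cwnd = 32 MSS (slow start, doubled)
RTT 6: cwnd = 33 MSS (congestion avoidance, +1)
RTT 7: cwnd = 34 MSS (congestion avoidance, +1)

34


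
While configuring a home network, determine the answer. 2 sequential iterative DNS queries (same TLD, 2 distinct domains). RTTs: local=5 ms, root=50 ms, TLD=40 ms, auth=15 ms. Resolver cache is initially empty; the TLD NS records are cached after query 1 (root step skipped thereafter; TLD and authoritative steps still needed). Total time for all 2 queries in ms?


Lookup 1 (cold cache): local + root + TLD + auth = 5 + 50 + 40 + 15 = 110 ms
Lookups 2..2 (TLD NS cached -> skip root; new domain -> still ask TLD and auth): local + TLD + auth = 5 + 40 + 15 = 60 ms each
Remaining 1 lookups: 1 * 60 = 60 ms
Total = 110 + 60 = 170 ms

170


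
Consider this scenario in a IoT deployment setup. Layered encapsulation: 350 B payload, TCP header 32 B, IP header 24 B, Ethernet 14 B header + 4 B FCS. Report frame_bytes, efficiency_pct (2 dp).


TCP segment = 350 + 32 = 382 B
IP packet = 382 + 24 = 406 B
Ethernet frame = 406 + 14 + 4 = 424 B
Efficiency = app / frame = 350 / 424 = 0.825472 = 82.5472% -> 82.55% (2 dp)

424, 82.55


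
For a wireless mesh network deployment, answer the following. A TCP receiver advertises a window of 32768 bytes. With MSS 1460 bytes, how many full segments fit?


Given: RWND = 32768 bytes, MSS = 1460 bytes
Full segments = floor(RWND / MSS)
Full segments = floor(32768 / 1460)
Full segments = floor(22.4438) = 22

22


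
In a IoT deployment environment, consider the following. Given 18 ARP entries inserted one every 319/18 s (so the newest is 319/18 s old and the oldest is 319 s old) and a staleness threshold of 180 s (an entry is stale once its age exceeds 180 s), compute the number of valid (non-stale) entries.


Ages are k * 319/18 s for k = 1..18 (spacing = 17.7222 s).
Entry k is valid iff k * 319/18 <= 180 iff k <= 18 * 180 / 319 = 10.1567
n_valid = floor(10.1567) = 10
(n_stale = 18 - 10 = 8)

10


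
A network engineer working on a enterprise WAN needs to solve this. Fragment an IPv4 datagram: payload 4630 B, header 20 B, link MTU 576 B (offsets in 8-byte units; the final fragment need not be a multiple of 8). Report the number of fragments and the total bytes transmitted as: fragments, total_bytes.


Max data per non-final fragment = floor((MTU - header)/8)*8 = floor((576 - 20)/8)*8 = floor(556/8)*8 = 552 B
Final fragment needs no 8-byte alignment: it can carry up to MTU - header = 556 B
Non-final fragments needed = ceil((payload - 556) / 552) = ceil(4074/552) = ceil(7.3804) = 8
Number of fragments = 8 + 1 = 9
Fragment sizes (data): 8 * 552 B + 214 B (last, 214 <= 556 OK)
Total bytes sent = payload + n_frags * header = 4630 + 9*20 = 4630 + 180 = 4810 B

9, 4810


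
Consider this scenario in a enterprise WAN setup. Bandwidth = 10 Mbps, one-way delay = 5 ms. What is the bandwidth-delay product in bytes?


Given: bandwidth = 10 Mbps, delay = 5 ms
BDP in bits = 10 * 10^6 * 5 / 1000
BDP in bits = 50000
BDP in bytes = 50000 / 8 = 6250

6250


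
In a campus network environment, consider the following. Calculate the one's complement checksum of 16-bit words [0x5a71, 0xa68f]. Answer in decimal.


Given words: [0x5a71, 0xa68f]
Step 1: Sum all words
Raw sum = 23153 + 42639 = 65792
Step 2: Fold carry: (256 + 1) = 257
One's complement = ~257 & 0xFFFF = 65278

65278


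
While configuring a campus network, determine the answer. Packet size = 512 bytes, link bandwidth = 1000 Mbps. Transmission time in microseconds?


Given: packet = 512 bytes, bandwidth = 1000 Mbps
Packet in bits = 512 * 8 = 4096 bits
Bandwidth = 1000 * 10^6 = 1000000000 bps
Time = 4096 / 1000000000 seconds
Time in us = 4096 * 10^6 / 1000000000 = 4.096

4.096


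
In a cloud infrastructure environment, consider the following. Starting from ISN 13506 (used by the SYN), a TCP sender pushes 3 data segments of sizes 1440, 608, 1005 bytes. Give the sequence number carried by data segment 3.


The SYN occupies sequence number ISN = 13506, so the first data byte is ISN + 1 = 13507.
SEQ of data segment i = (ISN + 1) + sum of payload sizes of segments 1..i-1.
Segment 1: SEQ = 13507, payload = 1440 bytes
Segment 2: SEQ = 14947, payload = 608 bytes
Segment 3: SEQ = 15555, payload = 1005 bytes
SEQ of segment 3 = 13507 + 1440 + 608 = 15555

15555


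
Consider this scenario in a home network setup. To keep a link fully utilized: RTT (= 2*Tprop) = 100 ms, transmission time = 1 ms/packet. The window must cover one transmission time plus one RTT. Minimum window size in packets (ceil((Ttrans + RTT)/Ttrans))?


Given: Ttrans = 1 ms, RTT = 100 ms (= 2 * Tprop, Tprop = 50 ms)
Time until first ACK returns = Ttrans + RTT = 1 + 100 = 101 ms
Need W * Ttrans >= Ttrans + RTT  ->  W >= (Ttrans + RTT) / Ttrans
(Ttrans + RTT) / Ttrans = 101 / 1 = 101
W_min = ceil(101) = 101

101


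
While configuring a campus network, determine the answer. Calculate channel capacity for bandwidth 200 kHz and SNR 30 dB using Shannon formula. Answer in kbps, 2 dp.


Given: B = 200 kHz, SNR = 30 dB
SNR linear = 10^(30/10) = 1000
1 + SNR = 1001
log2(1001) = 9.9672262588
C = 200 * 1000 * 9.9672262588 = 1993445.2518 bps
C = 1993.445252 kbps -> 1993.45 kbps (2 dp)

1993.45


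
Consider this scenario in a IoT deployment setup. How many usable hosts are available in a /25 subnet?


Given: subnet mask /25
Host bits = 32 - 25 = 7
Total addresses = 2^7 = 128
Usable hosts = 128 - 2 (network + broadcast) = 126

126


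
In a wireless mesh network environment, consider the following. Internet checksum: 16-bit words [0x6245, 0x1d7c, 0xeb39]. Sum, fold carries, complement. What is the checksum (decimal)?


Given words: [0x6245, 0x1d7c, 0xeb39]
Step 1: Sum all words
Raw sum = 25157 + 7548 + 60217 = 92922
Step 2: Fold carry: (27386 + 1) = 27387
One's complement = ~27387 & 0xFFFF = 38148

38148


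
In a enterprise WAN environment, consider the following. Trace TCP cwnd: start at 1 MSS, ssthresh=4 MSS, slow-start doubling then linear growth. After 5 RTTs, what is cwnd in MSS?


RTT 0: cwnd = 1 MSS (initial)
RTT 1: cwnd = 2 MSS (slow start, doubled)
RTT 2: cwnd = 4 MSS (slow start, doubled)
RTT 3: cwnd = 5 MSS (congestion avoidance, +1)
RTT 4: cwnd = 6 MSS (congestion avoidance, +1)
RTT 5: cwnd = 7 MSS (congestion avoidance, +1)

7


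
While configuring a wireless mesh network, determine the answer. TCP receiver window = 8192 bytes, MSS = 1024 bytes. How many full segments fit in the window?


Given: RWND = 8192 bytes, MSS = 1024 bytes
Full segments = floor(RWND / MSS)
Full segments = floor(8192 / 1024)
Full segments = floor(8.0) = 8

8


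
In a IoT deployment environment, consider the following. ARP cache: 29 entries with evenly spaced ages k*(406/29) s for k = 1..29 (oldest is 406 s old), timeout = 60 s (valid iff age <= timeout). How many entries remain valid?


Ages are k * 406/29 s for k = 1..29 (spacing = 14.0000 s).
Entry k is valid iff k * 406/29 <= 60 iff k <= 29 * 60 / 406 = 4.2857
n_valid = floor(4.2857) = 4
(n_stale = 29 - 4 = 25)

4


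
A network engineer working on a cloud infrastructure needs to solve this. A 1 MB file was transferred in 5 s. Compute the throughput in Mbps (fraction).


Given: file = 1 MB, time = 5 s
File in Mb = 1 * 8 = 8 Mb
Throughput = 8 / 5 Mbps
Throughput = 8/5 Mbps

8/5


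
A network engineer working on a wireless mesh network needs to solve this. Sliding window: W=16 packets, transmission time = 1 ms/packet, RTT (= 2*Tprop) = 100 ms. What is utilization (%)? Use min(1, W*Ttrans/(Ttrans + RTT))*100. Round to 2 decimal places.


Given: W = 16, Ttrans = 1 ms, RTT = 100 ms (= 2 * Tprop, Tprop = 50 ms)
Cycle time = Ttrans + RTT = 1 + 100 = 101 ms (first packet sent until its ACK returns)
W * Ttrans = 16 * 1 = 16 ms of sending per cycle
W * Ttrans / (Ttrans + RTT) = 16 / 101 = 0.158416
U = min(1, 0.158416) = 0.158416
U% = 15.84%

15.84


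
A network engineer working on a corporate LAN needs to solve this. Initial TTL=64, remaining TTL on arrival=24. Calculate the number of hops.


Given: initial TTL = 64, received TTL = 24
Hops = initial TTL - received TTL
Hops = 64 - 24 = 40

40


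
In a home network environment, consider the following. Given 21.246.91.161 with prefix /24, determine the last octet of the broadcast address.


Given: IP = 21.246.91.161, prefix = /24
Host bits = 32 - 24 = 8
Network last octet = 161 AND mask = 0
Host part size = 2^8 - 1 = 255
Broadcast last octet = 0 OR 255 = 255

255


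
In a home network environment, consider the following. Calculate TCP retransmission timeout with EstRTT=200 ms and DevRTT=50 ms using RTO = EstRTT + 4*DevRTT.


Given: EstRTT = 200 ms, DevRTT = 50 ms
Timeout = EstRTT + 4 * DevRTT
4 * DevRTT = 4 * 50 = 200
Timeout = 200 + 200 = 400 ms

400


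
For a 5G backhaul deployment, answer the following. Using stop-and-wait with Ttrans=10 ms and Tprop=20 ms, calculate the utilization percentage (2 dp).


Given: Ttrans = 10 ms, Tprop = 20 ms
RTT = 2 * Tprop = 2 * 20 = 40 ms
U = Ttrans / (Ttrans + RTT)
U = 10 / (10 + 40)
U = 10 / 50 = 0.2
U% = 20.00%

20.00


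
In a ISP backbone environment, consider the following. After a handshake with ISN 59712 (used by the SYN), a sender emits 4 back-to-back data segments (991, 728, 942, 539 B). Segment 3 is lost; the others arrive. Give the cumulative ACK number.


SYN uses sequence number 59712; first data byte = ISN + 1 = 59713.
Segment 1: SEQ = 59713, len = 991 B, covers [59713, 60703]
Segment 2: SEQ = 60704, len = 728 B, covers [60704, 61431]
Segment 3: SEQ = 61432, len = 942 B, covers [61432, 62373] [LOST]
Segment 4: SEQ = 62374, len = 539 B, covers [62374, 62912]
In-order data received: bytes [59713, 61431] (segments 1..2).
Segment 3 missing -> gap begins at byte 61432; later segments buffered out of order.
Cumulative ACK = next expected in-order byte = 59713 + 991 + 728 = 61432

61432


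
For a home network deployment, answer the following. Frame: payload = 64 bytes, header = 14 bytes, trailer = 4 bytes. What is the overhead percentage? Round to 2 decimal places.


Given: payload = 64 B, header = 14 B, trailer = 4 B
Overhead bytes = header + trailer = 14 + 4 = 18
Total frame = payload + overhead = 64 + 18 = 82
Overhead % = 18 / 82 * 100 = 21.9512% -> 21.95% (2 dp)

21.95


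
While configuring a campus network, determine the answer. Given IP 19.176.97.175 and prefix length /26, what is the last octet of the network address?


Given: IP = 19.176.97.175, prefix = /26
Subnet mask = 255.255.255.192
Last octet of IP: 175
Last octet of mask: 192
Network last octet = 175 AND 192 = 128

128


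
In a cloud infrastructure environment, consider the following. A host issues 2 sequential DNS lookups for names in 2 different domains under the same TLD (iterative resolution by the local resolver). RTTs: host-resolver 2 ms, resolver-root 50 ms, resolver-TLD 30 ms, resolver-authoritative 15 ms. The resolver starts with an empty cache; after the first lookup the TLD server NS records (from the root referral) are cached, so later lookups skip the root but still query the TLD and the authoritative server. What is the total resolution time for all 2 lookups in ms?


Lookup 1 (cold cache): local + root + TLD + auth = 2 + 50 + 30 + 15 = 97 ms
Lookups 2..2 (TLD NS cached -> skip root; new domain -> still ask TLD and auth): local + TLD + auth = 2 + 30 + 15 = 47 ms each
Remaining 1 lookups: 1 * 47 = 47 ms
Total = 97 + 47 = 144 ms

144


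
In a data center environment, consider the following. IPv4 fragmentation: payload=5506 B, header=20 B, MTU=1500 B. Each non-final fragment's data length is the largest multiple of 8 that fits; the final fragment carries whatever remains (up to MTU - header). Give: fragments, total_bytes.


Max data per non-final fragment = floor((MTU - header)/8)*8 = floor((1500 - 20)/8)*8 = floor(1480/8)*8 = 1480 B
Final fragment needs no 8-byte alignment: it can carry up to MTU - header = 1480 B
Non-final fragments needed = ceil((payload - 1480) / 1480) = ceil(4026/1480) = ceil(2.7203) = 3
Number of fragments = 3 + 1 = 4
Fragment sizes (data): 3 * 1480 B + 1066 B (last, 1066 <= 1480 OK)
Total bytes sent = payload + n_frags * header = 5506 + 4*20 = 5506 + 80 = 5586 B

4, 5586


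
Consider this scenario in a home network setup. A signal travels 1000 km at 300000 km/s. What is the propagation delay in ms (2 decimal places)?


Given: distance = 1000 km, speed = 300000 km/s
Delay = distance / speed = 1000 / 300000 seconds
Delay in ms = 1000 * 1000 / 300000
Delay = 3.3333 ms
Rounded to 2 dp = 3.33 ms

3.33


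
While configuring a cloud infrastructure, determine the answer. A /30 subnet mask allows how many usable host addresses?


Given: subnet mask /30
Host bits = 32 - 30 = 2
Total addresses = 2^2 = 4
Usable hosts = 4 - 2 (network + broadcast) = 2

2


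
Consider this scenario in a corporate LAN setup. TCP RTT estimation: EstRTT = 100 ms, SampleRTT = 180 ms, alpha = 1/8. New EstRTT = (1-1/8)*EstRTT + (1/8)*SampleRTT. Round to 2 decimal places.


Given: EstRTT = 100 ms, SampleRTT = 180 ms, alpha = 1/8
New EstRTT = (1 - alpha) * EstRTT + alpha * SampleRTT
(7/8) * 100 = 87.5
(1/8) * 180 = 22.5
New EstRTT = 87.5 + 22.5 = 110 ms -> 110.00 ms (2 dp)

110.00


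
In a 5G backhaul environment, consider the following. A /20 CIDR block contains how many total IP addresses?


Given: CIDR prefix /20
Host bits = 32 - 20 = 12
Total addresses = 2^12 = 4096

4096


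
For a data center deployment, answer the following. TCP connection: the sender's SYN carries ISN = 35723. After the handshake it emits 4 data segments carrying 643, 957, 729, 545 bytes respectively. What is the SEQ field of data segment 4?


The SYN occupies sequence number ISN = 35723, so the first data byte is ISN + 1 = 35724.
SEQ of data segment i = (ISN + 1) + sum of payload sizes of segments 1..i-1.
Segment 1: SEQ = 35724, payload = 643 bytes
Segment 2: SEQ = 36367, payload = 957 bytes
Segment 3: SEQ = 37324, payload = 729 bytes
Segment 4: SEQ = 38053, payload = 545 bytes
SEQ of segment 4 = 35724 + 643 + 957 + 729 = 38053

38053


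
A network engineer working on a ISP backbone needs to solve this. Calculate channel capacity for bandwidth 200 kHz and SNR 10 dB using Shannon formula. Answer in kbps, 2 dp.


Given: B = 200 kHz, SNR = 10 dB
SNR linear = 10^(10/10) = 10
1 + SNR = 11
log2(11) = 3.4594316186
C = 200 * 1000 * 3.4594316186 = 691886.3237 bps
C = 691.886324 kbps -> 691.89 kbps (2 dp)

691.89


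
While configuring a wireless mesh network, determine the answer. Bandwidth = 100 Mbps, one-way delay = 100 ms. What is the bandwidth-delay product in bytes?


Given: bandwidth = 100 Mbps, delay = 100 ms
BDP in bits = 100 * 10^6 * 100 / 1000
BDP in bits = 10000000
BDP in bytes = 10000000 / 8 = 1250000

1250000


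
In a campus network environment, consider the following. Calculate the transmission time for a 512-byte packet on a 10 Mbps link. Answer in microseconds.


Given: packet = 512 bytes, bandwidth = 10 Mbps
Packet in bits = 512 * 8 = 4096 bits
Bandwidth = 10 * 10^6 = 10000000 bps
Time = 4096 / 10000000 seconds
Time in us = 4096 * 10^6 / 10000000 = 409.6

409.6


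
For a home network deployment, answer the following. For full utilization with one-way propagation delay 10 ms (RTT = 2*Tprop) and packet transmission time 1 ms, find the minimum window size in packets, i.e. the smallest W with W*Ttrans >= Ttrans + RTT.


Given: Ttrans = 1 ms, RTT = 20 ms (= 2 * Tprop, Tprop = 10 ms)
Time until first ACK returns = Ttrans + RTT = 1 + 20 = 21 ms
Need W * Ttrans >= Ttrans + RTT  ->  W >= (Ttrans + RTT) / Ttrans
(Ttrans + RTT) / Ttrans = 21 / 1 = 21
W_min = ceil(21) = 21

21


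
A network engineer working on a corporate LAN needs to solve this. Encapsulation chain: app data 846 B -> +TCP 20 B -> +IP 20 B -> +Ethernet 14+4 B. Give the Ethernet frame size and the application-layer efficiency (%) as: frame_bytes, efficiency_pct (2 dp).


TCP segment = 846 + 20 = 866 B
IP packet = 866 + 20 = 886 B
Ethernet frame = 886 + 14 + 4 = 904 B
Efficiency = app / frame = 846 / 904 = 0.935841 = 93.5841% -> 93.58% (2 dp)

904, 93.58


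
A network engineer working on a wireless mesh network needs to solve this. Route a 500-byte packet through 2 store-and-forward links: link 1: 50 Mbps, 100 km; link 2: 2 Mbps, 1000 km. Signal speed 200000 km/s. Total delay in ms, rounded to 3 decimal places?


Packet = 500 bytes = 4000 bits. Store-and-forward: sum (t_trans + t_prop) per link.
Link 1: t_trans = 4000/(50*10^6) s = 0.0800 ms; t_prop = 100/200000 s = 0.5000 ms; subtotal = 0.5800 ms
Link 2: t_trans = 4000/(2*10^6) s = 2.0000 ms; t_prop = 1000/200000 s = 5.0000 ms; subtotal = 7.0000 ms
End-to-end = 0.5800 + 7.0000 = 7.5800 ms -> 7.580 ms (3 dp)

7.580


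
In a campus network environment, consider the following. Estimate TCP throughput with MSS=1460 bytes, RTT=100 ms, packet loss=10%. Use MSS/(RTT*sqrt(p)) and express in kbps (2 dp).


Given: MSS = 1460 bytes, RTT = 100 ms, loss = 10%
RTT in seconds = 100 / 1000 = 0.1
Loss rate = 10% = 0.1
sqrt(loss) = sqrt(0.1) = 0.316227766017
Throughput (bytes/s) = 1460 / (0.1 * 0.316227766017) = 46169.2538
Throughput (kbps) = 46169.2538 * 8 / 1000 = 369.354031 -> 369.35 kbps (2 dp)

369.35


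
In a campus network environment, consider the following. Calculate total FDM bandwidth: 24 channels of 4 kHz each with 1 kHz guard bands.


Given: 24 channels, 4 kHz each, guard = 1 kHz
Channel bandwidth = 24 * 4 = 96 kHz
Guard bands = 23 gaps * 1 kHz = 23 kHz
Total = 96 + 23 = 119 kHz

119


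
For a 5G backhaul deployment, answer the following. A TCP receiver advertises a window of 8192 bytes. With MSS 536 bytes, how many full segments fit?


Given: RWND = 8192 bytes, MSS = 536 bytes
Full segments = floor(RWND / MSS)
Full segments = floor(8192 / 536)
Full segments = floor(15.2836) = 15

15


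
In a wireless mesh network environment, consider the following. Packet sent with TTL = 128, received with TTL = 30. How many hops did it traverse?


Given: initial TTL = 128, received TTL = 30
Hops = initial TTL - received TTL
Hops = 128 - 30 = 98

98


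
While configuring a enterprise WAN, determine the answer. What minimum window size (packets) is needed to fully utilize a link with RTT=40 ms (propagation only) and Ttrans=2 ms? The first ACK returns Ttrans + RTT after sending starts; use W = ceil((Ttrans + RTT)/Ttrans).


Given: Ttrans = 2 ms, RTT = 40 ms (= 2 * Tprop, Tprop = 20 ms)
Time until first ACK returns = Ttrans + RTT = 2 + 40 = 42 ms
Need W * Ttrans >= Ttrans + RTT  ->  W >= (Ttrans + RTT) / Ttrans
(Ttrans + RTT) / Ttrans = 42 / 2 = 21
W_min = ceil(21) = 21

21


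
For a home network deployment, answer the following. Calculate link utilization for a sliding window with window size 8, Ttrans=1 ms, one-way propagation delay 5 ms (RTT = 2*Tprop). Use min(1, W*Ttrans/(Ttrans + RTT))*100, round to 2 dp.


Given: W = 8, Ttrans = 1 ms, RTT = 10 ms (= 2 * Tprop, Tprop = 5 ms)
Cycle time = Ttrans + RTT = 1 + 10 = 11 ms (first packet sent until its ACK returns)
W * Ttrans = 8 * 1 = 8 ms of sending per cycle
W * Ttrans / (Ttrans + RTT) = 8 / 11 = 0.727273
U = min(1, 0.727273) = 0.727273
U% = 72.73%

72.73


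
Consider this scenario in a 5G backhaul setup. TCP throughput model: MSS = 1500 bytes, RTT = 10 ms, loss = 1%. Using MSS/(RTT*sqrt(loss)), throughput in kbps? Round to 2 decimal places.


Given: MSS = 1500 bytes, RTT = 10 ms, loss = 1%
RTT in seconds = 10 / 1000 = 0.01
Loss rate = 1% = 0.01
sqrt(loss) = sqrt(0.01) = 0.1
Throughput (bytes/s) = 1500 / (0.01 * 0.1) = 1500000.0000
Throughput (kbps) = 1500000.0000 * 8 / 1000 = 12000.000000 -> 12000.00 kbps (2 dp)

12000.00


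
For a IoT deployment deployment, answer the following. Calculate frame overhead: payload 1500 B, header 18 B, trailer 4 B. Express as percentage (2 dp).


Given: payload = 1500 B, header = 18 B, trailer = 4 B
Overhead bytes = header + trailer = 18 + 4 = 22
Total frame = payload + overhead = 1500 + 22 = 1522
Overhead % = 22 / 1522 * 100 = 1.4455% -> 1.45% (2 dp)

1.45


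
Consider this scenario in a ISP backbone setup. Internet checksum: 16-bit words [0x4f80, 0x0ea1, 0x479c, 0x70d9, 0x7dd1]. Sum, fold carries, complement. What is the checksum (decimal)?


Given words: [0x4f80, 0x0ea1, 0x479c, 0x70d9, 0x7dd1]
Step 1: Sum all words
Raw sum = 20352 + 3745 + 18332 + 28889 + 32209 = 103527
Step 2: Fold carry: (37991 + 1) = 37992
One's complement = ~37992 & 0xFFFF = 27543

27543


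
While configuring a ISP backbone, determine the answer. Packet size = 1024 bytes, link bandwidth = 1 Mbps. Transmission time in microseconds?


Given: packet = 1024 bytes, bandwidth = 1 Mbps
Packet in bits = 1024 * 8 = 8192 bits
Bandwidth = 1 * 10^6 = 1000000 bps
Time = 8192 / 1000000 seconds
Time in us = 8192 * 10^6 / 1000000 = 8192

8192
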